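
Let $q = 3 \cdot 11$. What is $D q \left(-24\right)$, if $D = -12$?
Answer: $9504$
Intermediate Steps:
$q = 33$
$D q \left(-24\right) = \left(-12\right) 33 \left(-24\right) = \left(-396\right) \left(-24\right) = 9504$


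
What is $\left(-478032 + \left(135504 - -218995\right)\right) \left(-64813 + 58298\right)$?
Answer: $804817495$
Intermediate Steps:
$\left(-478032 + \left(135504 - -218995\right)\right) \left(-64813 + 58298\right) = \left(-478032 + \left(135504 + 218995\right)\right) \left(-6515\right) = \left(-478032 + 354499\right) \left(-6515\right) = \left(-123533\right) \left(-6515\right) = 804817495$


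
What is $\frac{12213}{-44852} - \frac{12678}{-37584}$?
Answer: $\frac{4567511}{70238232} \approx 0.065029$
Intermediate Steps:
$\frac{12213}{-44852} - \frac{12678}{-37584} = 12213 \left(- \frac{1}{44852}\right) - - \frac{2113}{6264} = - \frac{12213}{44852} + \frac{2113}{6264} = \frac{4567511}{70238232}$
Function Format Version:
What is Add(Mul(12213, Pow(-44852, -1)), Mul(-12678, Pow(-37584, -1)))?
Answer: Rational(4567511, 70238232) ≈ 0.065029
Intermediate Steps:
Add(Mul(12213, Pow(-44852, -1)), Mul(-12678, Pow(-37584, -1))) = Add(Mul(12213, Rational(-1, 44852)), Mul(-12678, Rational(-1, 37584))) = Add(Rational(-12213, 44852), Rational(2113, 6264)) = Rational(4567511, 70238232)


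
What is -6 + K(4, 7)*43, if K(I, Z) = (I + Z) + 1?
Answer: 510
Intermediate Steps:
K(I, Z) = 1 + I + Z
-6 + K(4, 7)*43 = -6 + (1 + 4 + 7)*43 = -6 + 12*43 = -6 + 516 = 510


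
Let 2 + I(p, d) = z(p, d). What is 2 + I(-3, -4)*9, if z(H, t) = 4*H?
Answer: -124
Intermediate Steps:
I(p, d) = -2 + 4*p
2 + I(-3, -4)*9 = 2 + (-2 + 4*(-3))*9 = 2 + (-2 - 12)*9 = 2 - 14*9 = 2 - 126 = -124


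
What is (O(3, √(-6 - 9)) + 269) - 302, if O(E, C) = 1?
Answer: -32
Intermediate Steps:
(O(3, √(-6 - 9)) + 269) - 302 = (1 + 269) - 302 = 270 - 302 = -32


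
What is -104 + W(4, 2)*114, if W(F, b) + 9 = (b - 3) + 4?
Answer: -788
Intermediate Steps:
W(F, b) = -8 + b (W(F, b) = -9 + ((b - 3) + 4) = -9 + ((-3 + b) + 4) = -9 + (1 + b) = -8 + b)
-104 + W(4, 2)*114 = -104 + (-8 + 2)*114 = -104 - 6*114 = -104 - 684 = -788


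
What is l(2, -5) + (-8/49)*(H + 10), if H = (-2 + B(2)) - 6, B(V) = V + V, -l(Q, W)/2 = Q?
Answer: -244/49 ≈ -4.9796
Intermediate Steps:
l(Q, W) = -2*Q
B(V) = 2*V
H = -4 (H = (-2 + 2*2) - 6 = (-2 + 4) - 6 = 2 - 6 = -4)
l(2, -5) + (-8/49)*(H + 10) = -2*2 + (-8/49)*(-4 + 10) = -4 - 8*1/49*6 = -4 - 8/49*6 = -4 - 48/49 = -244/49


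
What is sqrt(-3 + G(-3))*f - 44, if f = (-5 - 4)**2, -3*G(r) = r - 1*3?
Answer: -44 + 81*I ≈ -44.0 + 81.0*I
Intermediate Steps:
G(r) = 1 - r/3 (G(r) = -(r - 1*3)/3 = -(r - 3)/3 = -(-3 + r)/3 = 1 - r/3)
f = 81 (f = (-9)**2 = 81)
sqrt(-3 + G(-3))*f - 44 = sqrt(-3 + (1 - 1/3*(-3)))*81 - 44 = sqrt(-3 + (1 + 1))*81 - 44 = sqrt(-3 + 2)*81 - 44 = sqrt(-1)*81 - 44 = I*81 - 44 = 81*I - 44 = -44 + 81*I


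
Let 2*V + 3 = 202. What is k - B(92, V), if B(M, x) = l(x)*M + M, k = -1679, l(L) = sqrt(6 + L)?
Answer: -1771 - 46*sqrt(422) ≈ -2716.0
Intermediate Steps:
V = 199/2 (V = -3/2 + (1/2)*202 = -3/2 + 101 = 199/2 ≈ 99.500)
B(M, x) = M + M*sqrt(6 + x) (B(M, x) = sqrt(6 + x)*M + M = M*sqrt(6 + x) + M = M + M*sqrt(6 + x))
k - B(92, V) = -1679 - 92*(1 + sqrt(6 + 199/2)) = -1679 - 92*(1 + sqrt(211/2)) = -1679 - 92*(1 + sqrt(422)/2) = -1679 - (92 + 46*sqrt(422)) = -1679 + (-92 - 46*sqrt(422)) = -1771 - 46*sqrt(422)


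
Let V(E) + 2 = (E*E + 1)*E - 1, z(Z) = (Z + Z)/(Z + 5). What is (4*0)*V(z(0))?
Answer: 0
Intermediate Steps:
z(Z) = 2*Z/(5 + Z) (z(Z) = (2*Z)/(5 + Z) = 2*Z/(5 + Z))
V(E) = -3 + E*(1 + E²) (V(E) = -2 + ((E*E + 1)*E - 1) = -2 + ((E² + 1)*E - 1) = -2 + ((1 + E²)*E - 1) = -2 + (E*(1 + E²) - 1) = -2 + (-1 + E*(1 + E²)) = -3 + E*(1 + E²))
(4*0)*V(z(0)) = (4*0)*(-3 + 2*0/(5 + 0) + (2*0/(5 + 0))³) = 0*(-3 + 2*0/5 + (2*0/5)³) = 0*(-3 + 2*0*(⅕) + (2*0*(⅕))³) = 0*(-3 + 0 + 0³) = 0*(-3 + 0 + 0) = 0*(-3) = 0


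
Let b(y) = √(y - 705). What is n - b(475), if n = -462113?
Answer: -462113 - I*√230 ≈ -4.6211e+5 - 15.166*I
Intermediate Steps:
b(y) = √(-705 + y)
n - b(475) = -462113 - √(-705 + 475) = -462113 - √(-230) = -462113 - I*√230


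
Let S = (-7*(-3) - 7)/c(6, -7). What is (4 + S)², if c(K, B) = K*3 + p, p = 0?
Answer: 1849/81 ≈ 22.827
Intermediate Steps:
c(K, B) = 3*K (c(K, B) = K*3 + 0 = 3*K + 0 = 3*K)
S = 7/9 (S = (-7*(-3) - 7)/((3*6)) = (21 - 7)/18 = 14*(1/18) = 7/9 ≈ 0.77778)
(4 + S)² = (4 + 7/9)² = (43/9)² = 1849/81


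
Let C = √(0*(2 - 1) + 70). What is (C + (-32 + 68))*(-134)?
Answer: -4824 - 134*√70 ≈ -5945.1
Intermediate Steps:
C = √70 (C = √(0*1 + 70) = √(0 + 70) = √70 ≈ 8.3666)
(C + (-32 + 68))*(-134) = (√70 + (-32 + 68))*(-134) = (√70 + 36)*(-134) = (36 + √70)*(-134) = -4824 - 134*√70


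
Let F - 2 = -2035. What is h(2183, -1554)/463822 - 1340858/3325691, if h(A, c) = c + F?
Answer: -633848692893/1542528651002 ≈ -0.41092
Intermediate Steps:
F = -2033 (F = 2 - 2035 = -2033)
h(A, c) = -2033 + c (h(A, c) = c - 2033 = -2033 + c)
h(2183, -1554)/463822 - 1340858/3325691 = (-2033 - 1554)/463822 - 1340858/3325691 = -3587*1/463822 - 1340858*1/3325691 = -3587/463822 - 1340858/3325691 = -633848692893/1542528651002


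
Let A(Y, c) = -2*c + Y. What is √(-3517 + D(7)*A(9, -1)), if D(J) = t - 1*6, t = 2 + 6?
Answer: I*√3495 ≈ 59.119*I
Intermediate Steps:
t = 8
D(J) = 2 (D(J) = 8 - 1*6 = 8 - 6 = 2)
A(Y, c) = Y - 2*c
√(-3517 + D(7)*A(9, -1)) = √(-3517 + 2*(9 - 2*(-1))) = √(-3517 + 2*(9 + 2)) = √(-3517 + 2*11) = √(-3517 + 22) = √(-3495) = I*√3495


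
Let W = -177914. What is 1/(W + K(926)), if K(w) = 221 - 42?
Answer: -1/177735 ≈ -5.6264e-6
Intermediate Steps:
K(w) = 179
1/(W + K(926)) = 1/(-177914 + 179) = 1/(-177735) = -1/177735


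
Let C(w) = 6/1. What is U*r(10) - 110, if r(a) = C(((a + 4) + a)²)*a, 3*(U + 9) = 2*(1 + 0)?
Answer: -610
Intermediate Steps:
C(w) = 6 (C(w) = 6*1 = 6)
U = -25/3 (U = -9 + (2*(1 + 0))/3 = -9 + (2*1)/3 = -9 + (⅓)*2 = -9 + ⅔ = -25/3 ≈ -8.3333)
r(a) = 6*a
U*r(10) - 110 = -50*10 - 110 = -25/3*60 - 110 = -500 - 110 = -610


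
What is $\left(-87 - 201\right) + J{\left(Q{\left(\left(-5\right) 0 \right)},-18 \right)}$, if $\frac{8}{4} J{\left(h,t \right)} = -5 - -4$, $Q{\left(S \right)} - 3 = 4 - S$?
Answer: $- \frac{577}{2} \approx -288.5$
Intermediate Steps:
$Q{\left(S \right)} = 7 - S$ ($Q{\left(S \right)} = 3 - \left(-4 + S\right) = 7 - S$)
$J{\left(h,t \right)} = - \frac{1}{2}$ ($J{\left(h,t \right)} = \frac{-5 - -4}{2} = \frac{-5 + 4}{2} = \frac{1}{2} \left(-1\right) = - \frac{1}{2}$)
$\left(-87 - 201\right) + J{\left(Q{\left(\left(-5\right) 0 \right)},-18 \right)} = \left(-87 - 201\right) - \frac{1}{2} = -288 - \frac{1}{2} = - \frac{577}{2}$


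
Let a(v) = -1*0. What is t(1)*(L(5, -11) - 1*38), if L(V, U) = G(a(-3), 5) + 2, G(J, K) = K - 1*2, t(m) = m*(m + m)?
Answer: -66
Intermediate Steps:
a(v) = 0
t(m) = 2*m² (t(m) = m*(2*m) = 2*m²)
G(J, K) = -2 + K (G(J, K) = K - 2 = -2 + K)
L(V, U) = 5 (L(V, U) = (-2 + 5) + 2 = 3 + 2 = 5)
t(1)*(L(5, -11) - 1*38) = (2*1²)*(5 - 1*38) = (2*1)*(5 - 38) = 2*(-33) = -66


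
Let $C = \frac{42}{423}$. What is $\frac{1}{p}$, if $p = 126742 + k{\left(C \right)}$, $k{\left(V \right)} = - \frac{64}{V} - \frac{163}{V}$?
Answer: $\frac{14}{1742381} \approx 8.035 \cdot 10^{-6}$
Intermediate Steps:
$C = \frac{14}{141}$ ($C = 42 \cdot \frac{1}{423} = \frac{14}{141} \approx 0.099291$)
$k{\left(V \right)} = - \frac{227}{V}$
$p = \frac{1742381}{14}$ ($p = 126742 - \frac{227}{\frac{14}{141}} = 126742 - \frac{32007}{14} = \frac{1742381}{14} \approx 1.2446 \cdot 10^{5}$)
$\frac{1}{p} = \frac{1}{\frac{1742381}{14}} = \frac{14}{1742381}$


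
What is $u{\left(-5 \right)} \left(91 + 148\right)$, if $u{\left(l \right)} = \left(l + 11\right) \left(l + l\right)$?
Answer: $-14340$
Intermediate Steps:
$u{\left(l \right)} = 2 l \left(11 + l\right)$ ($u{\left(l \right)} = \left(11 + l\right) 2 l = 2 l \left(11 + l\right)$)
$u{\left(-5 \right)} \left(91 + 148\right) = 2 \left(-5\right) \left(11 - 5\right) \left(91 + 148\right) = 2 \left(-5\right) 6 \cdot 239 = \left(-60\right) 239 = -14340$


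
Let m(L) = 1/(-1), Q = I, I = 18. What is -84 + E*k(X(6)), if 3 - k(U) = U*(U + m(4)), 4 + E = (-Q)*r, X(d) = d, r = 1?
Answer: 510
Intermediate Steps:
Q = 18
m(L) = -1
E = -22 (E = -4 - 1*18*1 = -4 - 18*1 = -4 - 18 = -22)
k(U) = 3 - U*(-1 + U) (k(U) = 3 - U*(U - 1) = 3 - U*(-1 + U))
-84 + E*k(X(6)) = -84 - 22*(3 + 6 - 1*6²) = -84 - 22*(3 + 6 - 1*36) = -84 - 22*(3 + 6 - 36) = -84 - 22*(-27) = -84 + 594 = 510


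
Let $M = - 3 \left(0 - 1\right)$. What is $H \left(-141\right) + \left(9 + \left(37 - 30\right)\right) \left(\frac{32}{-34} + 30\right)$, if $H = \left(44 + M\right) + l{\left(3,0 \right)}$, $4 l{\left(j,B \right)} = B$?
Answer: $- \frac{104755}{17} \approx -6162.1$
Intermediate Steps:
$l{\left(j,B \right)} = \frac{B}{4}$
$M = 3$ ($M = \left(-3\right) \left(-1\right) = 3$)
$H = 47$ ($H = \left(44 + 3\right) + \frac{1}{4} \cdot 0 = 47 + 0 = 47$)
$H \left(-141\right) + \left(9 + \left(37 - 30\right)\right) \left(\frac{32}{-34} + 30\right) = 47 \left(-141\right) + \left(9 + \left(37 - 30\right)\right) \left(\frac{32}{-34} + 30\right) = -6627 + \left(9 + 7\right) \left(32 \left(- \frac{1}{34}\right) + 30\right) = -6627 + 16 \left(- \frac{16}{17} + 30\right) = -6627 + 16 \cdot \frac{494}{17} = -6627 + \frac{7904}{17} = - \frac{104755}{17}$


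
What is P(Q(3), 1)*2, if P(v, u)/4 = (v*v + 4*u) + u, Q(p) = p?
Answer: 112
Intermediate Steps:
P(v, u) = 4*v² + 20*u (P(v, u) = 4*((v*v + 4*u) + u) = 4*((v² + 4*u) + u) = 4*(v² + 5*u) = 4*v² + 20*u)
P(Q(3), 1)*2 = (4*3² + 20*1)*2 = (4*9 + 20)*2 = (36 + 20)*2 = 56*2 = 112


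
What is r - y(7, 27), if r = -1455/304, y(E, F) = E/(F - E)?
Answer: -7807/1520 ≈ -5.1362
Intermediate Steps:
r = -1455/304 (r = -1455*1/304 = -1455/304 ≈ -4.7862)
r - y(7, 27) = -1455/304 - (-1)*7/(7 - 1*27) = -1455/304 - (-1)*7/(7 - 27) = -1455/304 - (-1)*7/(-20) = -1455/304 - (-1)*7*(-1)/20 = -1455/304 - 1*7/20 = -1455/304 - 7/20 = -7807/1520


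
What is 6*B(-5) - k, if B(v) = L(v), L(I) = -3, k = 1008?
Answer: -1026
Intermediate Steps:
B(v) = -3
6*B(-5) - k = 6*(-3) - 1*1008 = -18 - 1008 = -1026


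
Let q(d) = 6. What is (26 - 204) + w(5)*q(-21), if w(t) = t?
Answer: -148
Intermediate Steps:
(26 - 204) + w(5)*q(-21) = (26 - 204) + 5*6 = -178 + 30 = -148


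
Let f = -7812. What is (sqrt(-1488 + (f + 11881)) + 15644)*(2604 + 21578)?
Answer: 378303208 + 24182*sqrt(2581) ≈ 3.7953e+8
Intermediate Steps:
(sqrt(-1488 + (f + 11881)) + 15644)*(2604 + 21578) = (sqrt(-1488 + (-7812 + 11881)) + 15644)*(2604 + 21578) = (sqrt(-1488 + 4069) + 15644)*24182 = (sqrt(2581) + 15644)*24182 = (15644 + sqrt(2581))*24182 = 378303208 + 24182*sqrt(2581)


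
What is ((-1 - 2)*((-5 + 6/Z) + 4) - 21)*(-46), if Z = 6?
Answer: 966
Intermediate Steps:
((-1 - 2)*((-5 + 6/Z) + 4) - 21)*(-46) = ((-1 - 2)*((-5 + 6/6) + 4) - 21)*(-46) = (-3*((-5 + 6*(⅙)) + 4) - 21)*(-46) = (-3*((-5 + 1) + 4) - 21)*(-46) = (-3*(-4 + 4) - 21)*(-46) = (-3*0 - 21)*(-46) = (0 - 21)*(-46) = -21*(-46) = 966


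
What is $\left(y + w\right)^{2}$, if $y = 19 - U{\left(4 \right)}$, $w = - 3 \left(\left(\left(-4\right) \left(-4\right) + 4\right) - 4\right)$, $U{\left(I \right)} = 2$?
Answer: $961$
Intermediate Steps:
$w = -48$ ($w = - 3 \left(\left(16 + 4\right) - 4\right) = - 3 \left(20 - 4\right) = \left(-3\right) 16 = -48$)
$y = 17$ ($y = 19 - 2 = 17$)
$\left(y + w\right)^{2} = \left(17 - 48\right)^{2} = \left(-31\right)^{2} = 961$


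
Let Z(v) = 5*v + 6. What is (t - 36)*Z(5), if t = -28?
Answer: -1984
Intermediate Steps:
Z(v) = 6 + 5*v
(t - 36)*Z(5) = (-28 - 36)*(6 + 5*5) = -64*(6 + 25) = -64*31 = -1984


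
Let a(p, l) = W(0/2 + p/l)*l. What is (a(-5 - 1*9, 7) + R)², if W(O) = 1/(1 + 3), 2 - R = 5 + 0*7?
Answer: 25/16 ≈ 1.5625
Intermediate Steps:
R = -3 (R = 2 - (5 + 0*7) = 2 - (5 + 0) = 2 - 1*5 = 2 - 5 = -3)
W(O) = ¼ (W(O) = 1/4 = ¼)
a(p, l) = l/4
(a(-5 - 1*9, 7) + R)² = ((¼)*7 - 3)² = (7/4 - 3)² = (-5/4)² = 25/16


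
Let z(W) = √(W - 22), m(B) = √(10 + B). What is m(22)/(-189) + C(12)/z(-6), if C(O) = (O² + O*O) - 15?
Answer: -4*√2/189 - 39*I*√7/2 ≈ -0.02993 - 51.592*I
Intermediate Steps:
C(O) = -15 + 2*O² (C(O) = (O² + O²) - 15 = 2*O² - 15 = -15 + 2*O²)
z(W) = √(-22 + W)
m(22)/(-189) + C(12)/z(-6) = √(10 + 22)/(-189) + (-15 + 2*12²)/(√(-22 - 6)) = √32*(-1/189) + (-15 + 2*144)/(√(-28)) = (4*√2)*(-1/189) + (-15 + 288)/((2*I*√7)) = -4*√2/189 + 273*(-I*√7/14) = -4*√2/189 - 39*I*√7/2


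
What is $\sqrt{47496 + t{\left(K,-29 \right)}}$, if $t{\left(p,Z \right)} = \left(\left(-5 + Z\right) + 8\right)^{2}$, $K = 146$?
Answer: $2 \sqrt{12043} \approx 219.48$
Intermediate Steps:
$t{\left(p,Z \right)} = \left(3 + Z\right)^{2}$
$\sqrt{47496 + t{\left(K,-29 \right)}} = \sqrt{47496 + \left(3 - 29\right)^{2}} = \sqrt{47496 + \left(-26\right)^{2}} = \sqrt{47496 + 676} = \sqrt{48172} = 2 \sqrt{12043}$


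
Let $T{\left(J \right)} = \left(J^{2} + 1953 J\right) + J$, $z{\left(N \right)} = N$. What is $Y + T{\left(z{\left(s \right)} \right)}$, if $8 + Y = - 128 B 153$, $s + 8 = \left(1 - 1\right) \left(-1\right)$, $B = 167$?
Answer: $-3286104$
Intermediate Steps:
$s = -8$ ($s = -8 + \left(1 - 1\right) \left(-1\right) = -8 + 0 \left(-1\right) = -8 + 0 = -8$)
$T{\left(J \right)} = J^{2} + 1954 J$
$Y = -3270536$ ($Y = -8 + \left(-128\right) 167 \cdot 153 = -8 - 3270528 = -3270536$)
$Y + T{\left(z{\left(s \right)} \right)} = -3270536 - 8 \left(1954 - 8\right) = -3270536 - 15568 = -3286104$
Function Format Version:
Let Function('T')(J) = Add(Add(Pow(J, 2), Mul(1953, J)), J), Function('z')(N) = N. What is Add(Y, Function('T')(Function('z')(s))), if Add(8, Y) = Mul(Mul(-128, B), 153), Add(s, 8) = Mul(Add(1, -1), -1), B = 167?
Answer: -3286104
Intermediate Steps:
s = -8 (s = Add(-8, Mul(Add(1, -1), -1)) = Add(-8, Mul(0, -1)) = Add(-8, 0) = -8)
Function('T')(J) = Add(Pow(J, 2), Mul(1954, J))
Y = -3270536 (Y = Add(-8, Mul(Mul(-128, 167), 153)) = Add(-8, Mul(-21376, 153)) = Add(-8, -3270528) = -3270536)
Add(Y, Function('T')(Function('z')(s))) = Add(-3270536, Mul(-8, Add(1954, -8))) = Add(-3270536, Mul(-8, 1946)) = Add(-3270536, -15568) = -3286104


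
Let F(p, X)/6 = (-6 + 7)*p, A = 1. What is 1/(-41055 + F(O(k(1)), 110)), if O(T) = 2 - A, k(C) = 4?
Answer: -1/41049 ≈ -2.4361e-5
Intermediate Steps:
O(T) = 1 (O(T) = 2 - 1*1 = 2 - 1 = 1)
F(p, X) = 6*p (F(p, X) = 6*((-6 + 7)*p) = 6*(1*p) = 6*p)
1/(-41055 + F(O(k(1)), 110)) = 1/(-41055 + 6*1) = 1/(-41055 + 6) = 1/(-41049) = -1/41049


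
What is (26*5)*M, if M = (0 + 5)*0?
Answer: 0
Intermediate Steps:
M = 0 (M = 5*0 = 0)
(26*5)*M = (26*5)*0 = 130*0 = 0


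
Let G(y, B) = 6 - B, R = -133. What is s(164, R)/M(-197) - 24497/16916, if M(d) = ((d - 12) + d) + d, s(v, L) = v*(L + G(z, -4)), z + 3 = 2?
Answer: 108819287/3400116 ≈ 32.005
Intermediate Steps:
z = -1 (z = -3 + 2 = -1)
s(v, L) = v*(10 + L) (s(v, L) = v*(L + (6 - 1*(-4))) = v*(L + (6 + 4)) = v*(L + 10) = v*(10 + L))
M(d) = -12 + 3*d (M(d) = ((-12 + d) + d) + d = (-12 + 2*d) + d = -12 + 3*d)
s(164, R)/M(-197) - 24497/16916 = (164*(10 - 133))/(-12 + 3*(-197)) - 24497/16916 = (164*(-123))/(-12 - 591) - 24497*1/16916 = -20172/(-603) - 24497/16916 = -20172*(-1/603) - 24497/16916 = 6724/201 - 24497/16916 = 108819287/3400116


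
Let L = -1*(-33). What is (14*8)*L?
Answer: 3696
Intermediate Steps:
L = 33
(14*8)*L = (14*8)*33 = 112*33 = 3696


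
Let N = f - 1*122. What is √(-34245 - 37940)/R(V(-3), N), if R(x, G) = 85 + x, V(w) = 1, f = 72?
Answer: I*√72185/86 ≈ 3.1241*I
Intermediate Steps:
N = -50 (N = 72 - 1*122 = 72 - 122 = -50)
√(-34245 - 37940)/R(V(-3), N) = √(-34245 - 37940)/(85 + 1) = √(-72185)/86 = (I*√72185)*(1/86) = I*√72185/86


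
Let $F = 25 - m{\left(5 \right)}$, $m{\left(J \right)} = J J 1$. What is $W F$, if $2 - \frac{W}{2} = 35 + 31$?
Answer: $0$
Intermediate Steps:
$W = -128$ ($W = 4 - 2 \left(35 + 31\right) = 4 - 132 = -128$)
$m{\left(J \right)} = J^{2}$ ($m{\left(J \right)} = J^{2} \cdot 1 = J^{2}$)
$F = 0$ ($F = 25 - 5^{2} = 25 - 25 = 0$)
$W F = \left(-128\right) 0 = 0$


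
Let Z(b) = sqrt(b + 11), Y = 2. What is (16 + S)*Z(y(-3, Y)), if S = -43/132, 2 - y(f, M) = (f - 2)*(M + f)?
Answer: 2069*sqrt(2)/66 ≈ 44.333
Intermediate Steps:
y(f, M) = 2 - (-2 + f)*(M + f) (y(f, M) = 2 - (f - 2)*(M + f) = 2 - (-2 + f)*(M + f))
Z(b) = sqrt(11 + b)
S = -43/132 (S = -43*1/132 = -43/132 ≈ -0.32576)
(16 + S)*Z(y(-3, Y)) = (16 - 43/132)*sqrt(11 + (2 - 1*(-3)**2 + 2*2 + 2*(-3) - 1*2*(-3))) = 2069*sqrt(11 + (2 - 1*9 + 4 - 6 + 6))/132 = 2069*sqrt(11 + (2 - 9 + 4 - 6 + 6))/132 = 2069*sqrt(11 - 3)/132 = 2069*sqrt(8)/132 = 2069*(2*sqrt(2))/132 = 2069*sqrt(2)/66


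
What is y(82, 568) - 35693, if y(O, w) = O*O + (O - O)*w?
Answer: -28969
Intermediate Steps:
y(O, w) = O**2 (y(O, w) = O**2 + 0*w = O**2 + 0 = O**2)
y(82, 568) - 35693 = 82**2 - 35693 = 6724 - 35693 = -28969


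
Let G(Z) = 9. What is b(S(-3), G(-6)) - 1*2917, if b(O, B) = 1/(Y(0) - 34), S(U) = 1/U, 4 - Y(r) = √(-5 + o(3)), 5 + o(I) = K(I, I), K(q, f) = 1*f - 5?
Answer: (-5834*√3 + 87511*I)/(2*(√3 - 15*I)) ≈ -2917.0 + 0.0037984*I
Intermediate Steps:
K(q, f) = -5 + f (K(q, f) = f - 5 = -5 + f)
o(I) = -10 + I (o(I) = -5 + (-5 + I) = -10 + I)
Y(r) = 4 - 2*I*√3 (Y(r) = 4 - √(-5 + (-10 + 3)) = 4 - √(-5 - 7) = 4 - √(-12) = 4 - 2*I*√3)
b(O, B) = 1/(-30 - 2*I*√3) (b(O, B) = 1/((4 - 2*I*√3) - 34) = 1/(-30 - 2*I*√3))
b(S(-3), G(-6)) - 1*2917 = I/(2*(√3 - 15*I)) - 1*2917 = I/(2*(√3 - 15*I)) - 2917 = -2917 + I/(2*(√3 - 15*I))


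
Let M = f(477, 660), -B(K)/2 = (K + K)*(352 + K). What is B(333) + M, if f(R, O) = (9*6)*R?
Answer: -886662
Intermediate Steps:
f(R, O) = 54*R
B(K) = -4*K*(352 + K) (B(K) = -2*(K + K)*(352 + K) = -2*2*K*(352 + K) = -4*K*(352 + K))
M = 25758 (M = 54*477 = 25758)
B(333) + M = -4*333*(352 + 333) + 25758 = -4*333*685 + 25758 = -912420 + 25758 = -886662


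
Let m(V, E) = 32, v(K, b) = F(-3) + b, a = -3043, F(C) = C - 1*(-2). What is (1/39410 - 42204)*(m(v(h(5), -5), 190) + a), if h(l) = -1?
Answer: 5008074773029/39410 ≈ 1.2708e+8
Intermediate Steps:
F(C) = 2 + C (F(C) = C + 2 = 2 + C)
v(K, b) = -1 + b (v(K, b) = (2 - 3) + b = -1 + b)
(1/39410 - 42204)*(m(v(h(5), -5), 190) + a) = (1/39410 - 42204)*(32 - 3043) = (1/39410 - 42204)*(-3011) = -1663259639/39410*(-3011) = 5008074773029/39410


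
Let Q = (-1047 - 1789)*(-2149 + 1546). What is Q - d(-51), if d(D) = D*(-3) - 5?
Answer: 1709960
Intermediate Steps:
d(D) = -5 - 3*D (d(D) = -3*D - 5 = -5 - 3*D)
Q = 1710108 (Q = -2836*(-603) = 1710108)
Q - d(-51) = 1710108 - (-5 - 3*(-51)) = 1710108 - (-5 + 153) = 1710108 - 1*148 = 1710108 - 148 = 1709960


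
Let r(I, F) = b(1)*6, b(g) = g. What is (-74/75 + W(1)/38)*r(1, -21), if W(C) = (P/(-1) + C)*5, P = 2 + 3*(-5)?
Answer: 2438/475 ≈ 5.1326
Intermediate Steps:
P = -13 (P = 2 - 15 = -13)
r(I, F) = 6 (r(I, F) = 1*6 = 6)
W(C) = 65 + 5*C (W(C) = (-13/(-1) + C)*5 = (-13*(-1) + C)*5 = (13 + C)*5 = 65 + 5*C)
(-74/75 + W(1)/38)*r(1, -21) = (-74/75 + (65 + 5*1)/38)*6 = (-74*1/75 + (65 + 5)*(1/38))*6 = (-74/75 + 70*(1/38))*6 = (-74/75 + 35/19)*6 = (1219/1425)*6 = 2438/475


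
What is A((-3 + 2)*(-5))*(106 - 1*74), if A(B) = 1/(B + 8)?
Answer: 32/13 ≈ 2.4615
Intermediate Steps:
A(B) = 1/(8 + B)
A((-3 + 2)*(-5))*(106 - 1*74) = (106 - 1*74)/(8 + (-3 + 2)*(-5)) = (106 - 74)/(8 - 1*(-5)) = 32/(8 + 5) = 32/13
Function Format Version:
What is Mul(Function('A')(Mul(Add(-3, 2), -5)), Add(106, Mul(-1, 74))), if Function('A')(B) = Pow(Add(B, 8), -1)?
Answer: Rational(32, 13) ≈ 2.4615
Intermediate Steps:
Function('A')(B) = Pow(Add(8, B), -1)
Mul(Function('A')(Mul(Add(-3, 2), -5)), Add(106, Mul(-1, 74))) = Mul(Pow(Add(8, Mul(Add(-3, 2), -5)), -1), Add(106, Mul(-1, 74))) = Mul(Pow(Add(8, Mul(-1, -5)), -1), Add(106, -74)) = Mul(Pow(Add(8, 5), -1), 32) = Mul(Pow(13, -1), 32) = Mul(Rational(1, 13), 32) = Rational(32, 13)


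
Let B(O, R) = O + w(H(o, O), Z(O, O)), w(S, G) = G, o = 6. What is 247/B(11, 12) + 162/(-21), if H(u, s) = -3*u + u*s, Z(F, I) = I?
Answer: 541/154 ≈ 3.5130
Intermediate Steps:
H(u, s) = -3*u + s*u
B(O, R) = 2*O (B(O, R) = O + O = 2*O)
247/B(11, 12) + 162/(-21) = 247/((2*11)) + 162/(-21) = 247/22 + 162*(-1/21) = 247*(1/22) - 54/7 = 247/22 - 54/7 = 541/154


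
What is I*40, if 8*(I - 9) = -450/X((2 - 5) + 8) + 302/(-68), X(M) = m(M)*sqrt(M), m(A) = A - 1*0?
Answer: 11485/34 - 90*sqrt(5) ≈ 136.55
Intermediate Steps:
m(A) = A (m(A) = A + 0 = A)
X(M) = M**(3/2) (X(M) = M*sqrt(M) = M**(3/2))
I = 2297/272 - 9*sqrt(5)/4 (I = 9 + (-450/((2 - 5) + 8)**(3/2) + 302/(-68))/8 = 9 + (-450/(-3 + 8)**(3/2) + 302*(-1/68))/8 = 9 + (-450*sqrt(5)/25 - 151/34)/8 = 9 + (-18*sqrt(5) - 151/34)/8 = 9 + (-151/34 - 18*sqrt(5))/8 = 9 + (-151/272 - 9*sqrt(5)/4) = 2297/272 - 9*sqrt(5)/4 ≈ 3.4137)
I*40 = (2297/272 - 9*sqrt(5)/4)*40 = 11485/34 - 90*sqrt(5)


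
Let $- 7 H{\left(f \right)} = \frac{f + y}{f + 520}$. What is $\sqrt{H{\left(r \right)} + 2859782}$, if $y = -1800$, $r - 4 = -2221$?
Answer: $\frac{\sqrt{403545623422319}}{11879} \approx 1691.1$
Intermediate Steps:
$r = -2217$ ($r = 4 - 2221 = -2217$)
$H{\left(f \right)} = - \frac{-1800 + f}{7 \left(520 + f\right)}$ ($H{\left(f \right)} = - \frac{\left(f - 1800\right) \frac{1}{f + 520}}{7} = - \frac{\left(-1800 + f\right) \frac{1}{520 + f}}{7} = - \frac{\frac{1}{520 + f} \left(-1800 + f\right)}{7} = - \frac{-1800 + f}{7 \left(520 + f\right)}$)
$\sqrt{H{\left(r \right)} + 2859782} = \sqrt{\frac{1800 - -2217}{7 \left(520 - 2217\right)} + 2859782} = \sqrt{\frac{1800 + 2217}{7 \left(-1697\right)} + 2859782} = \sqrt{\frac{1}{7} \left(- \frac{1}{1697}\right) 4017 + 2859782} = \sqrt{- \frac{4017}{11879} + 2859782} = \sqrt{\frac{33971346361}{11879}} = \frac{\sqrt{403545623422319}}{11879}$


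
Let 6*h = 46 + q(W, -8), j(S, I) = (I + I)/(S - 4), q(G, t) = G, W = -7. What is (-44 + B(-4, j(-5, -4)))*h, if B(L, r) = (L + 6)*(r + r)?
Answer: -2366/9 ≈ -262.89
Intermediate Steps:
j(S, I) = 2*I/(-4 + S) (j(S, I) = (2*I)/(-4 + S) = 2*I/(-4 + S))
h = 13/2 (h = (46 - 7)/6 = (1/6)*39 = 13/2 ≈ 6.5000)
B(L, r) = 2*r*(6 + L) (B(L, r) = (6 + L)*(2*r) = 2*r*(6 + L))
(-44 + B(-4, j(-5, -4)))*h = (-44 + 2*(2*(-4)/(-4 - 5))*(6 - 4))*(13/2) = (-44 + 2*(2*(-4)/(-9))*2)*(13/2) = (-44 + 2*(2*(-4)*(-1/9))*2)*(13/2) = (-44 + 2*(8/9)*2)*(13/2) = (-44 + 32/9)*(13/2) = -364/9*13/2 = -2366/9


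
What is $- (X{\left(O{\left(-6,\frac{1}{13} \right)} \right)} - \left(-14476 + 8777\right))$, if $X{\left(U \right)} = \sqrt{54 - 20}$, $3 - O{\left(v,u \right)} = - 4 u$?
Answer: $-5699 - \sqrt{34} \approx -5704.8$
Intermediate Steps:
$O{\left(v,u \right)} = 3 + 4 u$ ($O{\left(v,u \right)} = 3 - - 4 u = 3 + 4 u$)
$X{\left(U \right)} = \sqrt{34}$
$- (X{\left(O{\left(-6,\frac{1}{13} \right)} \right)} - \left(-14476 + 8777\right)) = - (\sqrt{34} - \left(-14476 + 8777\right)) = - (\sqrt{34} - -5699) = - (\sqrt{34} + 5699) = - (5699 + \sqrt{34}) = -5699 - \sqrt{34}$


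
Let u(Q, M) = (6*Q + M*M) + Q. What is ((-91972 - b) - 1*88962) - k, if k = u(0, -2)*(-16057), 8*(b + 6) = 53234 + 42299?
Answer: -1029133/8 ≈ -1.2864e+5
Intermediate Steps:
u(Q, M) = M**2 + 7*Q (u(Q, M) = (6*Q + M**2) + Q = (M**2 + 6*Q) + Q = M**2 + 7*Q)
b = 95485/8 (b = -6 + (53234 + 42299)/8 = -6 + (1/8)*95533 = -6 + 95533/8 = 95485/8 ≈ 11936.)
k = -64228 (k = ((-2)**2 + 7*0)*(-16057) = (4 + 0)*(-16057) = 4*(-16057) = -64228)
((-91972 - b) - 1*88962) - k = ((-91972 - 1*95485/8) - 1*88962) - 1*(-64228) = ((-91972 - 95485/8) - 88962) + 64228 = (-831261/8 - 88962) + 64228 = -1542957/8 + 64228 = -1029133/8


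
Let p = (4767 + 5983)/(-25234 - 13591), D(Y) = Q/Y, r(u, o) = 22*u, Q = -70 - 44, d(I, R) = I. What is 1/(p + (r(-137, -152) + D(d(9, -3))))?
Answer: -4659/14102530 ≈ -0.00033037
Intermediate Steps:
Q = -114
D(Y) = -114/Y
p = -430/1553 (p = 10750/(-38825) = 10750*(-1/38825) = -430/1553 ≈ -0.27688)
1/(p + (r(-137, -152) + D(d(9, -3)))) = 1/(-430/1553 + (22*(-137) - 114/9)) = 1/(-430/1553 + (-3014 - 114*⅑)) = 1/(-430/1553 + (-3014 - 38/3)) = 1/(-430/1553 - 9080/3) = 1/(-14102530/4659) = -4659/14102530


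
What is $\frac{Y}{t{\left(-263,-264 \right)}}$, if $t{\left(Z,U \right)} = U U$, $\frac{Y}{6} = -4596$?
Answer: $- \frac{383}{968} \approx -0.39566$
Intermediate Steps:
$Y = -27576$ ($Y = 6 \left(-4596\right) = -27576$)
$t{\left(Z,U \right)} = U^{2}$
$\frac{Y}{t{\left(-263,-264 \right)}} = - \frac{27576}{\left(-264\right)^{2}} = - \frac{27576}{69696} = \left(-27576\right) \frac{1}{69696} = - \frac{383}{968}$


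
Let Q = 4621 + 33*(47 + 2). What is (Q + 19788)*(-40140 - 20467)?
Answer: -1577357782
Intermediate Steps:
Q = 6238 (Q = 4621 + 33*49 = 4621 + 1617 = 6238)
(Q + 19788)*(-40140 - 20467) = (6238 + 19788)*(-40140 - 20467) = 26026*(-60607) = -1577357782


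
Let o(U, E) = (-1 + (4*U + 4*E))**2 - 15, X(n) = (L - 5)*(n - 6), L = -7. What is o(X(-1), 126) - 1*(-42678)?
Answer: 746584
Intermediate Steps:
X(n) = 72 - 12*n (X(n) = (-7 - 5)*(n - 6) = -12*(-6 + n) = 72 - 12*n)
o(U, E) = -15 + (-1 + 4*E + 4*U)**2 (o(U, E) = (-1 + (4*E + 4*U))**2 - 15 = (-1 + 4*E + 4*U)**2 - 15 = -15 + (-1 + 4*E + 4*U)**2)
o(X(-1), 126) - 1*(-42678) = (-15 + (-1 + 4*126 + 4*(72 - 12*(-1)))**2) - 1*(-42678) = (-15 + (-1 + 504 + 4*(72 + 12))**2) + 42678 = (-15 + (-1 + 504 + 4*84)**2) + 42678 = (-15 + (-1 + 504 + 336)**2) + 42678 = (-15 + 839**2) + 42678 = (-15 + 703921) + 42678 = 703906 + 42678 = 746584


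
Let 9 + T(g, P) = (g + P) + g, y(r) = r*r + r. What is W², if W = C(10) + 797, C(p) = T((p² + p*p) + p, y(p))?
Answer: 1737124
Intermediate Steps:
y(r) = r + r² (y(r) = r² + r = r + r²)
T(g, P) = -9 + P + 2*g (T(g, P) = -9 + ((g + P) + g) = -9 + ((P + g) + g) = -9 + (P + 2*g) = -9 + P + 2*g)
C(p) = -9 + 2*p + 4*p² + p*(1 + p) (C(p) = -9 + p*(1 + p) + 2*((p² + p*p) + p) = -9 + p*(1 + p) + 2*((p² + p²) + p) = -9 + p*(1 + p) + 2*(2*p² + p) = -9 + p*(1 + p) + 2*(p + 2*p²) = -9 + p*(1 + p) + (2*p + 4*p²) = -9 + 2*p + 4*p² + p*(1 + p))
W = 1318 (W = (-9 + 3*10 + 5*10²) + 797 = (-9 + 30 + 5*100) + 797 = (-9 + 30 + 500) + 797 = 521 + 797 = 1318)
W² = 1318² = 1737124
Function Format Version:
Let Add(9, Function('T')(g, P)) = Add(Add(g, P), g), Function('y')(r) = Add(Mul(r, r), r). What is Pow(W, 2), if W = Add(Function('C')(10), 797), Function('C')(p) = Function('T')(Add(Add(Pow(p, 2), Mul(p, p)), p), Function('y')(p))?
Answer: 1737124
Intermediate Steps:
Function('y')(r) = Add(r, Pow(r, 2)) (Function('y')(r) = Add(Pow(r, 2), r) = Add(r, Pow(r, 2)))
Function('T')(g, P) = Add(-9, P, Mul(2, g)) (Function('T')(g, P) = Add(-9, Add(Add(g, P), g)) = Add(-9, Add(Add(P, g), g)) = Add(-9, Add(P, Mul(2, g))) = Add(-9, P, Mul(2, g)))
Function('C')(p) = Add(-9, Mul(2, p), Mul(4, Pow(p, 2)), Mul(p, Add(1, p))) (Function('C')(p) = Add(-9, Mul(p, Add(1, p)), Mul(2, Add(Add(Pow(p, 2), Mul(p, p)), p))) = Add(-9, Mul(p, Add(1, p)), Mul(2, Add(Add(Pow(p, 2), Pow(p, 2)), p))) = Add(-9, Mul(p, Add(1, p)), Mul(2, Add(Mul(2, Pow(p, 2)), p))) = Add(-9, Mul(p, Add(1, p)), Mul(2, Add(p, Mul(2, Pow(p, 2))))) = Add(-9, Mul(p, Add(1, p)), Add(Mul(2, p), Mul(4, Pow(p, 2)))) = Add(-9, Mul(2, p), Mul(4, Pow(p, 2)), Mul(p, Add(1, p))))
W = 1318 (W = Add(Add(-9, Mul(3, 10), Mul(5, Pow(10, 2))), 797) = Add(Add(-9, 30, Mul(5, 100)), 797) = Add(Add(-9, 30, 500), 797) = Add(521, 797) = 1318)
Pow(W, 2) = Pow(1318, 2) = 1737124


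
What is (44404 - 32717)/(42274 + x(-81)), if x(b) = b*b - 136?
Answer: 11687/48699 ≈ 0.23998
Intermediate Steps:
x(b) = -136 + b² (x(b) = b² - 136 = -136 + b²)
(44404 - 32717)/(42274 + x(-81)) = (44404 - 32717)/(42274 + (-136 + (-81)²)) = 11687/(42274 + (-136 + 6561)) = 11687/(42274 + 6425) = 11687/48699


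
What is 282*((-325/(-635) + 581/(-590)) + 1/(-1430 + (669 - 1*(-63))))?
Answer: -1749101898/13075285 ≈ -133.77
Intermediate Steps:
282*((-325/(-635) + 581/(-590)) + 1/(-1430 + (669 - 1*(-63)))) = 282*((-325*(-1/635) + 581*(-1/590)) + 1/(-1430 + (669 + 63))) = 282*((65/127 - 581/590) + 1/(-1430 + 732)) = 282*(-35437/74930 + 1/(-698)) = 282*(-35437/74930 - 1/698) = 282*(-6202489/13075285) = -1749101898/13075285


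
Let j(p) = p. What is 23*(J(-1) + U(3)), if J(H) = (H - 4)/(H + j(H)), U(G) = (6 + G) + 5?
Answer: 759/2 ≈ 379.50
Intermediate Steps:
U(G) = 11 + G
J(H) = (-4 + H)/(2*H) (J(H) = (H - 4)/(H + H) = (-4 + H)/((2*H)) = (-4 + H)*(1/(2*H)) = (-4 + H)/(2*H))
23*(J(-1) + U(3)) = 23*((½)*(-4 - 1)/(-1) + (11 + 3)) = 23*((½)*(-1)*(-5) + 14) = 23*(5/2 + 14) = 23*(33/2) = 759/2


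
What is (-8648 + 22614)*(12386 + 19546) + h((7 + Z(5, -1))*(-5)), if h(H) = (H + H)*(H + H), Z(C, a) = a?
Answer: 445965912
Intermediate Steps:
h(H) = 4*H² (h(H) = (2*H)*(2*H) = 4*H²)
(-8648 + 22614)*(12386 + 19546) + h((7 + Z(5, -1))*(-5)) = (-8648 + 22614)*(12386 + 19546) + 4*((7 - 1)*(-5))² = 13966*31932 + 4*(6*(-5))² = 445962312 + 4*(-30)² = 445962312 + 4*900 = 445962312 + 3600 = 445965912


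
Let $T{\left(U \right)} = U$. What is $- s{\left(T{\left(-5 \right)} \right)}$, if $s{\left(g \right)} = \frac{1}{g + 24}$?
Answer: $- \frac{1}{19} \approx -0.052632$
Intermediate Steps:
$s{\left(g \right)} = \frac{1}{24 + g}$
$- s{\left(T{\left(-5 \right)} \right)} = - \frac{1}{24 - 5} = - \frac{1}{19}$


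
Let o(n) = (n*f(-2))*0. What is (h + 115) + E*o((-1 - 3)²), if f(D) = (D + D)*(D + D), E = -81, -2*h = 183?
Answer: 47/2 ≈ 23.500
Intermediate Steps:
h = -183/2 (h = -½*183 = -183/2 ≈ -91.500)
f(D) = 4*D² (f(D) = (2*D)*(2*D) = 4*D²)
o(n) = 0 (o(n) = (n*(4*(-2)²))*0 = (n*(4*4))*0 = (n*16)*0 = (16*n)*0 = 0)
(h + 115) + E*o((-1 - 3)²) = (-183/2 + 115) - 81*0 = 47/2 + 0 = 47/2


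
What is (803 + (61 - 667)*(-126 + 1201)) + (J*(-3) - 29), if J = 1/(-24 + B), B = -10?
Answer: -22122981/34 ≈ -6.5068e+5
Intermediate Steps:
J = -1/34 (J = 1/(-24 - 10) = 1/(-34) = -1/34 ≈ -0.029412)
(803 + (61 - 667)*(-126 + 1201)) + (J*(-3) - 29) = (803 + (61 - 667)*(-126 + 1201)) + (-1/34*(-3) - 29) = (803 - 606*1075) + (3/34 - 29) = (803 - 651450) - 983/34 = -650647 - 983/34 = -22122981/34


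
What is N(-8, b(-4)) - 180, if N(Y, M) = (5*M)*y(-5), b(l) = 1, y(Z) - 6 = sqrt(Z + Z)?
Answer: -150 + 5*I*sqrt(10) ≈ -150.0 + 15.811*I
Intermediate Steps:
y(Z) = 6 + sqrt(2)*sqrt(Z) (y(Z) = 6 + sqrt(Z + Z) = 6 + sqrt(2*Z) = 6 + sqrt(2)*sqrt(Z))
N(Y, M) = 5*M*(6 + I*sqrt(10)) (N(Y, M) = (5*M)*(6 + sqrt(2)*sqrt(-5)) = (5*M)*(6 + sqrt(2)*(I*sqrt(5))) = (5*M)*(6 + I*sqrt(10)) = 5*M*(6 + I*sqrt(10)))
N(-8, b(-4)) - 180 = 5*1*(6 + I*sqrt(10)) - 180 = (30 + 5*I*sqrt(10)) - 180 = -150 + 5*I*sqrt(10)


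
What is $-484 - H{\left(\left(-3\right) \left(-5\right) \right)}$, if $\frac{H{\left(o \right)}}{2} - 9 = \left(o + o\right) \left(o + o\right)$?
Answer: $-2302$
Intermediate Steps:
$H{\left(o \right)} = 18 + 8 o^{2}$ ($H{\left(o \right)} = 18 + 2 \left(o + o\right) \left(o + o\right) = 18 + 2 \cdot 2 o 2 o = 18 + 2 \cdot 4 o^{2} = 18 + 8 o^{2}$)
$-484 - H{\left(\left(-3\right) \left(-5\right) \right)} = -484 - \left(18 + 8 \left(\left(-3\right) \left(-5\right)\right)^{2}\right) = -484 - \left(18 + 8 \cdot 15^{2}\right) = -484 - \left(18 + 8 \cdot 225\right) = -484 - \left(18 + 1800\right) = -484 - 1818 = -2302$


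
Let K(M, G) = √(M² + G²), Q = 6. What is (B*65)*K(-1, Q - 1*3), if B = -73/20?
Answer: -949*√10/4 ≈ -750.25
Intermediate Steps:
B = -73/20 (B = -73*1/20 = -73/20 ≈ -3.6500)
K(M, G) = √(G² + M²)
(B*65)*K(-1, Q - 1*3) = (-73/20*65)*√((6 - 1*3)² + (-1)²) = -949*√((6 - 3)² + 1)/4 = -949*√(3² + 1)/4 = -949*√(9 + 1)/4 = -949*√10/4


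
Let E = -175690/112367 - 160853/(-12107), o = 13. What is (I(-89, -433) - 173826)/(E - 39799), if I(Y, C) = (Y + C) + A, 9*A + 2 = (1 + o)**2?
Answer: 1067213019285161/243574638249195 ≈ 4.3815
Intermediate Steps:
A = 194/9 (A = -2/9 + (1 + 13)**2/9 = -2/9 + (1/9)*14**2 = -2/9 + (1/9)*196 = -2/9 + 196/9 = 194/9 ≈ 21.556)
E = 15947490221/1360427269 (E = -175690*1/112367 - 160853*(-1/12107) = -175690/112367 + 160853/12107 = 15947490221/1360427269 ≈ 11.722)
I(Y, C) = 194/9 + C + Y (I(Y, C) = (Y + C) + 194/9 = (C + Y) + 194/9 = 194/9 + C + Y)
(I(-89, -433) - 173826)/(E - 39799) = ((194/9 - 433 - 89) - 173826)/(15947490221/1360427269 - 39799) = (-4504/9 - 173826)/(-54127697388710/1360427269) = -1568938/9*(-1360427269/54127697388710) = 1067213019285161/243574638249195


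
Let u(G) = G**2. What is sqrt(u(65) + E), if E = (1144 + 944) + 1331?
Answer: 14*sqrt(39) ≈ 87.430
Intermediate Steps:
E = 3419 (E = 2088 + 1331 = 3419)
sqrt(u(65) + E) = sqrt(65**2 + 3419) = sqrt(4225 + 3419) = sqrt(7644) = 14*sqrt(39)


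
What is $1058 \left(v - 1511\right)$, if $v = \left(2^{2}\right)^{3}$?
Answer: $-1530926$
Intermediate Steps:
$v = 64$ ($v = 4^{3} = 64$)
$1058 \left(v - 1511\right) = 1058 \left(64 - 1511\right) = 1058 \left(-1447\right) = -1530926$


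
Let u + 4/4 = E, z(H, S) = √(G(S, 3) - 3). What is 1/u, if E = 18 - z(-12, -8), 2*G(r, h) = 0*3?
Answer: 17/292 + I*√3/292 ≈ 0.058219 + 0.0059317*I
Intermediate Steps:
G(r, h) = 0 (G(r, h) = (0*3)/2 = (½)*0 = 0)
z(H, S) = I*√3 (z(H, S) = √(0 - 3) = √(-3) = I*√3)
E = 18 - I*√3 ≈ 18.0 - 1.732*I
u = 17 - I*√3 (u = -1 + (18 - I*√3) = 17 - I*√3 ≈ 17.0 - 1.732*I)
1/u = 1/(17 - I*√3)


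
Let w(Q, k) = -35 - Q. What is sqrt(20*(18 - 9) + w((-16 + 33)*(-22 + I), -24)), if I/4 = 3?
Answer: 3*sqrt(35) ≈ 17.748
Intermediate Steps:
I = 12 (I = 4*3 = 12)
sqrt(20*(18 - 9) + w((-16 + 33)*(-22 + I), -24)) = sqrt(20*(18 - 9) + (-35 - (-16 + 33)*(-22 + 12))) = sqrt(20*9 + (-35 - 17*(-10))) = sqrt(180 + (-35 - 1*(-170))) = sqrt(180 + (-35 + 170)) = sqrt(180 + 135) = sqrt(315) = 3*sqrt(35)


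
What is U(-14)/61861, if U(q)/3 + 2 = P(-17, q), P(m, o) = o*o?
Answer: 582/61861 ≈ 0.0094082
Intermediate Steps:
P(m, o) = o**2
U(q) = -6 + 3*q**2
U(-14)/61861 = (-6 + 3*(-14)**2)/61861 = (-6 + 3*196)*(1/61861) = (-6 + 588)*(1/61861) = 582*(1/61861) = 582/61861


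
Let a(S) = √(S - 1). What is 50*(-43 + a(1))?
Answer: -2150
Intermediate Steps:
a(S) = √(-1 + S)
50*(-43 + a(1)) = 50*(-43 + √(-1 + 1)) = 50*(-43 + √0) = 50*(-43 + 0) = 50*(-43) = -2150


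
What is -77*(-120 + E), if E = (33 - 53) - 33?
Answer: 13321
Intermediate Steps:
E = -53 (E = -20 - 33 = -53)
-77*(-120 + E) = -77*(-120 - 53) = -77*(-173) = 13321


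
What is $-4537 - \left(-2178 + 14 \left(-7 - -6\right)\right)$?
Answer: $-2345$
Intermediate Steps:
$-4537 - \left(-2178 + 14 \left(-7 - -6\right)\right) = -4537 + \left(\left(11 - 14 \left(-7 + 6\right)\right) + 2167\right) = -4537 + \left(\left(11 - -14\right) + 2167\right) = -4537 + \left(\left(11 + 14\right) + 2167\right) = -4537 + \left(25 + 2167\right) = -4537 + 2192 = -2345$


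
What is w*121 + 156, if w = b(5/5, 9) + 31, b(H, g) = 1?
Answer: 4028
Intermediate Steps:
w = 32 (w = 1 + 31 = 32)
w*121 + 156 = 32*121 + 156 = 3872 + 156 = 4028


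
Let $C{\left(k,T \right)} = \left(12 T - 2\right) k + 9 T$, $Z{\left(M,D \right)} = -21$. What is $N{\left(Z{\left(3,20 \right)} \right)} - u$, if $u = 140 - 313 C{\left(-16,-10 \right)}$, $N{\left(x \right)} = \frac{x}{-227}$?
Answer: $\frac{132265203}{227} \approx 5.8267 \cdot 10^{5}$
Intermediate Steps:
$N{\left(x \right)} = - \frac{x}{227}$ ($N{\left(x \right)} = x \left(- \frac{1}{227}\right) = - \frac{x}{227}$)
$C{\left(k,T \right)} = 9 T + k \left(-2 + 12 T\right)$ ($C{\left(k,T \right)} = \left(-2 + 12 T\right) k + 9 T = k \left(-2 + 12 T\right) + 9 T = 9 T + k \left(-2 + 12 T\right)$)
$u = -582666$ ($u = 140 - 313 \left(\left(-2\right) \left(-16\right) + 9 \left(-10\right) + 12 \left(-10\right) \left(-16\right)\right) = 140 - 313 \left(32 - 90 + 1920\right) = 140 - 582806 = -582666$)
$N{\left(Z{\left(3,20 \right)} \right)} - u = \left(- \frac{1}{227}\right) \left(-21\right) - -582666 = \frac{21}{227} + 582666 = \frac{132265203}{227}$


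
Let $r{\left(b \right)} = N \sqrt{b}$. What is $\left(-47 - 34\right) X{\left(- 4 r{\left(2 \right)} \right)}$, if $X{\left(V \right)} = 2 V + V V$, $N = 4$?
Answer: $-41472 + 2592 \sqrt{2} \approx -37806.0$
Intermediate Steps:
$r{\left(b \right)} = 4 \sqrt{b}$
$X{\left(V \right)} = V^{2} + 2 V$ ($X{\left(V \right)} = 2 V + V^{2} = V^{2} + 2 V$)
$\left(-47 - 34\right) X{\left(- 4 r{\left(2 \right)} \right)} = \left(-47 - 34\right) - 4 \cdot 4 \sqrt{2} \left(2 - 4 \cdot 4 \sqrt{2}\right) = - 81 - 16 \sqrt{2} \left(2 - 16 \sqrt{2}\right) = - 81 \left(- 16 \sqrt{2} \left(2 - 16 \sqrt{2}\right)\right) = 1296 \sqrt{2} \left(2 - 16 \sqrt{2}\right)$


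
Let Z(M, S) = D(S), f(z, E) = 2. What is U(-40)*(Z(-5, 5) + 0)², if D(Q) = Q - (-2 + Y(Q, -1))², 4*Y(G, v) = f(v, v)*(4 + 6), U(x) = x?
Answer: -640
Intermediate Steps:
Y(G, v) = 5 (Y(G, v) = (2*(4 + 6))/4 = (2*10)/4 = (¼)*20 = 5)
D(Q) = -9 + Q (D(Q) = Q - (-2 + 5)² = Q - 1*3² = Q - 1*9 = Q - 9 = -9 + Q)
Z(M, S) = -9 + S
U(-40)*(Z(-5, 5) + 0)² = -40*((-9 + 5) + 0)² = -40*(-4 + 0)² = -40*(-4)² = -40*16 = -640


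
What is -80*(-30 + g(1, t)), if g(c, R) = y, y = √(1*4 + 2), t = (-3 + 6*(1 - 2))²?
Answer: 2400 - 80*√6 ≈ 2204.0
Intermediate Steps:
t = 81 (t = (-3 + 6*(-1))² = (-3 - 6)² = (-9)² = 81)
y = √6 (y = √(4 + 2) = √6 ≈ 2.4495)
g(c, R) = √6
-80*(-30 + g(1, t)) = -80*(-30 + √6) = 2400 - 80*√6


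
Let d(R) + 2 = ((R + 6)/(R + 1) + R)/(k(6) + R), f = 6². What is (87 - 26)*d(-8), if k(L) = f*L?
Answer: -90463/728 ≈ -124.26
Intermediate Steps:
f = 36
k(L) = 36*L
d(R) = -2 + (R + (6 + R)/(1 + R))/(216 + R) (d(R) = -2 + ((R + 6)/(R + 1) + R)/(36*6 + R) = -2 + ((6 + R)/(1 + R) + R)/(216 + R) = -2 + (R + (6 + R)/(1 + R))/(216 + R))
(87 - 26)*d(-8) = (87 - 26)*((-426 - 1*(-8)² - 432*(-8))/(216 + (-8)² + 217*(-8))) = 61*((-426 - 1*64 + 3456)/(216 + 64 - 1736)) = 61*((-426 - 64 + 3456)/(-1456)) = 61*(-1/1456*2966) = 61*(-1483/728) = -90463/728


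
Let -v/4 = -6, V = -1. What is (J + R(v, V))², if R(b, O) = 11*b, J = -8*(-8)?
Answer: 107584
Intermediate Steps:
v = 24 (v = -4*(-6) = 24)
J = 64
(J + R(v, V))² = (64 + 11*24)² = (64 + 264)² = 328² = 107584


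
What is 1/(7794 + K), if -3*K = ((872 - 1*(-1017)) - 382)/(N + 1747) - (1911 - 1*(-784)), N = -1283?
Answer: 1392/12098221 ≈ 0.00011506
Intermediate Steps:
K = 1248973/1392 (K = -(((872 - 1*(-1017)) - 382)/(-1283 + 1747) - (1911 - 1*(-784)))/3 = -(((872 + 1017) - 382)/464 - (1911 + 784))/3 = -((1889 - 382)*(1/464) - 1*2695)/3 = -(1507*(1/464) - 2695)/3 = -(1507/464 - 2695)/3 = -⅓*(-1248973/464) = 1248973/1392 ≈ 897.25)
1/(7794 + K) = 1/(7794 + 1248973/1392) = 1/(12098221/1392) = 1392/12098221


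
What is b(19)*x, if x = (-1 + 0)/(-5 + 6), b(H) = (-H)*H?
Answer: 361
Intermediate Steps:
b(H) = -H²
x = -1 (x = -1/1 = 1*(-1) = -1)
b(19)*x = -1*19²*(-1) = -1*361*(-1) = -361*(-1) = 361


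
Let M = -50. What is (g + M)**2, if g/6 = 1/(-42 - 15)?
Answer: 906304/361 ≈ 2510.5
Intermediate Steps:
g = -2/19 (g = 6/(-42 - 15) = 6/(-57) = 6*(-1/57) = -2/19 ≈ -0.10526)
(g + M)**2 = (-2/19 - 50)**2 = (-952/19)**2 = 906304/361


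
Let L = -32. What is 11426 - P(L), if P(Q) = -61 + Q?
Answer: 11519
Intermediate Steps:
11426 - P(L) = 11426 - (-61 - 32) = 11426 - 1*(-93) = 11426 + 93 = 11519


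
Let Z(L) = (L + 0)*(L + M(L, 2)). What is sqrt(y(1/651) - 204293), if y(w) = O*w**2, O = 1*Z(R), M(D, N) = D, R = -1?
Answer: I*sqrt(86579577691)/651 ≈ 451.99*I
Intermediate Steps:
Z(L) = 2*L**2 (Z(L) = (L + 0)*(L + L) = L*(2*L) = 2*L**2)
O = 2 (O = 1*(2*(-1)**2) = 1*(2*1) = 1*2 = 2)
y(w) = 2*w**2
sqrt(y(1/651) - 204293) = sqrt(2*(1/651)**2 - 204293) = sqrt(2*(1/423801) - 204293) = sqrt(2/423801 - 204293) = sqrt(-86579577691/423801) = I*sqrt(86579577691)/651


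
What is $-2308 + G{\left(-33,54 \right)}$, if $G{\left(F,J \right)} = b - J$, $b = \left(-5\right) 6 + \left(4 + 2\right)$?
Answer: $-2386$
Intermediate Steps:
$b = -24$ ($b = -30 + 6 = -24$)
$G{\left(F,J \right)} = -24 - J$
$-2308 + G{\left(-33,54 \right)} = -2308 - 78 = -2386$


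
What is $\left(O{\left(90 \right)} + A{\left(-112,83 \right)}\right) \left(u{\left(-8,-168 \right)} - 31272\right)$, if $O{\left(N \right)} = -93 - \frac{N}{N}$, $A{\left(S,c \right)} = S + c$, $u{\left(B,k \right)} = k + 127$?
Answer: $3851499$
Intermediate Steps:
$u{\left(B,k \right)} = 127 + k$
$O{\left(N \right)} = -94$ ($O{\left(N \right)} = -93 - 1 = -94$)
$\left(O{\left(90 \right)} + A{\left(-112,83 \right)}\right) \left(u{\left(-8,-168 \right)} - 31272\right) = \left(-94 + \left(-112 + 83\right)\right) \left(\left(127 - 168\right) - 31272\right) = \left(-94 - 29\right) \left(-41 - 31272\right) = \left(-123\right) \left(-31313\right) = 3851499$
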